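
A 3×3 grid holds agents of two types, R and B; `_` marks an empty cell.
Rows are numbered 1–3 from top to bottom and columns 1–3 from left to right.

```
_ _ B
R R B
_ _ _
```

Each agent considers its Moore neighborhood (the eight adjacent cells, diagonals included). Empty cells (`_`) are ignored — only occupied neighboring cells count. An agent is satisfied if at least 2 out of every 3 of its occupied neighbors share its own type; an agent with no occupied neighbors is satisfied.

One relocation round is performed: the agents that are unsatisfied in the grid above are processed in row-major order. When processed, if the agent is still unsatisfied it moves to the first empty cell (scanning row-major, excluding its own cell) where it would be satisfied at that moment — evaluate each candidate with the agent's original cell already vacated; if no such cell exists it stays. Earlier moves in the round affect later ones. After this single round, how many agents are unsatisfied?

0

Initially unsatisfied (in order): (1,3), (2,2), (2,3).
  (1,3): no empty cell satisfies it; stays.
  (2,2) → (1,1).
  (2,3): now satisfied by earlier moves; stays.
Resulting grid:
R _ B
R _ B
_ _ _
All satisfied now.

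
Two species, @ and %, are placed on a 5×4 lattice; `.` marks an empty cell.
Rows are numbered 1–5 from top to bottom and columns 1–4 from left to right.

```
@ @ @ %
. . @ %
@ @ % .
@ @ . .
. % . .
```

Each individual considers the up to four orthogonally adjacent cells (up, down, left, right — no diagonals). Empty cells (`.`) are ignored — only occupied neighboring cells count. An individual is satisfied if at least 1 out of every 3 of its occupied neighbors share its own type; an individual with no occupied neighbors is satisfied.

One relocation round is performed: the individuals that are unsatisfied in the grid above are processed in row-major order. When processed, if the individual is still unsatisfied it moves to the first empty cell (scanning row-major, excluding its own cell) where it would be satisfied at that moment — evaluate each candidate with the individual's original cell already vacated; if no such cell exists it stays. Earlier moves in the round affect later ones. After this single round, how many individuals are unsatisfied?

Initially unsatisfied (in order): (3,3), (5,2).
  (3,3) → (3,4).
  (5,2) → (3,3).
Resulting grid:
@ @ @ %
. . @ %
@ @ % %
@ @ . .
. . . .
All satisfied now.

0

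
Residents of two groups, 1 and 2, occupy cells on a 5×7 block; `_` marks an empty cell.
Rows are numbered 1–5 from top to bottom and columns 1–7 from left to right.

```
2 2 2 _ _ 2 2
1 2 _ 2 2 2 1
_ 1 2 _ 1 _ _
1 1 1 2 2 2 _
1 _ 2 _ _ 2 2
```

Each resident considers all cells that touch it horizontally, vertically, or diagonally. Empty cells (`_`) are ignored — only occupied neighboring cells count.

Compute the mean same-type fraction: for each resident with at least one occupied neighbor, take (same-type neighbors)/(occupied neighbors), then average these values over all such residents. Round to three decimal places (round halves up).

0.647

Row 1: (1,1)2 2/3 · (1,2)2 3/4 · (1,3)2 3/3 · (1,6)2 3/4 · (1,7)2 2/3
Row 2: (2,1)1 1/4 · (2,2)2 4/6 · (2,4)2 3/4 · (2,5)2 3/4 · (2,6)2 3/5 · (2,7)1 0/3
Row 3: (3,2)1 4/6 · (3,3)2 3/6 · (3,5)1 0/6
Row 4: (4,1)1 3/3 · (4,2)1 4/6 · (4,3)1 2/5 · (4,4)2 3/5 · (4,5)2 3/4 · (4,6)2 3/4
Row 5: (5,1)1 2/2 · (5,3)2 1/3 · (5,6)2 3/3 · (5,7)2 2/2
Sum over 24 residents: 2/3 + 3/4 + 3/3 + 3/4 + 2/3 + 1/4 + 4/6 + 3/4 + 3/4 + 3/5 + 0/3 + 4/6 + 3/6 + 0/6 + 3/3 + 4/6 + 2/5 + 3/5 + 3/4 + 3/4 + 2/2 + 1/3 + 3/3 + 2/2 = 931/60; mean = 931/60 ÷ 24 = 931/1440 = 0.646527… → 0.647.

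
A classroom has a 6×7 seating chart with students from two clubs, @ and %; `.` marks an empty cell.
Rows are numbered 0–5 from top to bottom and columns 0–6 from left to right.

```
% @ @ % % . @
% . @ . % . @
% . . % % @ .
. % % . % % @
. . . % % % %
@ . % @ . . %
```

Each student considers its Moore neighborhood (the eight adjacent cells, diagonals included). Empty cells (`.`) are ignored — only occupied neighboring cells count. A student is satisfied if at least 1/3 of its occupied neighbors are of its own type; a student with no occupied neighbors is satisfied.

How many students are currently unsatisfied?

(0,0)% 1/2 ok
(0,1)@ 2/4 ok
(0,2)@ 2/3 ok
(0,3)% 2/4 ok
(0,4)% 2/2 ok
(0,6)@ 1/1 ok
(1,0)% 2/3 ok
(1,2)@ 2/4 ok
(1,4)% 4/5 ok
(1,6)@ 2/2 ok
(2,0)% 2/2 ok
(2,3)% 4/5 ok
(2,4)% 4/5 ok
(2,5)@ 2/6 ok
(3,1)% 2/2 ok
(3,2)% 3/3 ok
(3,4)% 6/7 ok
(3,5)% 5/7 ok
(3,6)@ 1/4 unhappy
(4,3)% 4/5 ok
(4,4)% 4/5 ok
(4,5)% 5/6 ok
(4,6)% 3/4 ok
(5,0)@ 0/0 ok
(5,2)% 1/2 ok
(5,3)@ 0/3 unhappy
(5,6)% 2/2 ok
Unsatisfied: (3,6), (5,3) — 2 in total.

2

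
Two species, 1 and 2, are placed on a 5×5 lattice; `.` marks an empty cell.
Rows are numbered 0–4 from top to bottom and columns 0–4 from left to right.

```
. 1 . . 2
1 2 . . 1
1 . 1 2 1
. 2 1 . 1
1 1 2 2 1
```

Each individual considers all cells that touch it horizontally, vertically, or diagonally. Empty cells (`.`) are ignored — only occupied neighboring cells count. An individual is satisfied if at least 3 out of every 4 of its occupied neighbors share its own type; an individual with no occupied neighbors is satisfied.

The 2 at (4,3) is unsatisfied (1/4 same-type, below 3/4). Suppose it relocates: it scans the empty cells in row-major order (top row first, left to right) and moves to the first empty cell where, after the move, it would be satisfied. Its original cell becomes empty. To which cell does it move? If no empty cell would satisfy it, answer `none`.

Vacating (4,3). Empty cells in order:
  (0,0): 1/3 same-type → still unsatisfied.
  (0,2): 1/2 same-type → still unsatisfied.
  (0,3): 1/2 same-type → still unsatisfied.
  (1,2): 2/4 same-type → still unsatisfied.
  (1,3): 2/5 same-type → still unsatisfied.
  (2,1): 2/6 same-type → still unsatisfied.
  (3,0): 1/4 same-type → still unsatisfied.
  (3,3): 2/7 same-type → still unsatisfied.

none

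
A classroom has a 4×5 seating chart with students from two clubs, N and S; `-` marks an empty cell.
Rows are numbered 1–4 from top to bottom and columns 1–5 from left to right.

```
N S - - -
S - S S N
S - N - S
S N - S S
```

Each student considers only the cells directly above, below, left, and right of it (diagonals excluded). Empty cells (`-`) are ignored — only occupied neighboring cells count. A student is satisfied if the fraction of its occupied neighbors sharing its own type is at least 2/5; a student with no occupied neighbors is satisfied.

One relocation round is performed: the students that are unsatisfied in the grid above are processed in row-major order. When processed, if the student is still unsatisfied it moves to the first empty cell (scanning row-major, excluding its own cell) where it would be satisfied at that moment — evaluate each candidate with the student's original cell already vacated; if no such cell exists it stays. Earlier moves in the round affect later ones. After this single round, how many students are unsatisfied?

Initially unsatisfied (in order): (1,1), (1,2), (2,5), (3,3), (4,2).
  (1,1) → (1,5).
  (1,2): now satisfied by earlier moves; stays.
  (2,5) → (1,4).
  (3,3) → (3,2).
  (4,2): now satisfied by earlier moves; stays.
Resulting grid:
- S - N N
S - S S -
S N - - S
S N - S S
All satisfied now.

0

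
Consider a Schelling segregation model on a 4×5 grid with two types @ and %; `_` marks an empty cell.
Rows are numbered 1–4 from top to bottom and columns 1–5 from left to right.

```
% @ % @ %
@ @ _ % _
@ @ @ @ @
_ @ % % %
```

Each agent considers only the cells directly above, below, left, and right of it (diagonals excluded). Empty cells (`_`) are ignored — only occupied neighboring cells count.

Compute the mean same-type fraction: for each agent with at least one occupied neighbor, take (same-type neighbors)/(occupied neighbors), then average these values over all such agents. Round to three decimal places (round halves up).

(1,1)% 0/2
(1,2)@ 1/3
(1,3)% 0/2
(1,4)@ 0/3
(1,5)% 0/1
(2,1)@ 2/3
(2,2)@ 3/3
(2,4)% 0/2
(3,1)@ 2/2
(3,2)@ 4/4
(3,3)@ 2/3
(3,4)@ 2/4
(3,5)@ 1/2
(4,2)@ 1/2
(4,3)% 1/3
(4,4)% 2/3
(4,5)% 1/2
Sum over 17 agents: 0/2 + 1/3 + 0/2 + 0/3 + 0/1 + 2/3 + 3/3 + 0/2 + 2/2 + 4/4 + 2/3 + 2/4 + 1/2 + 1/2 + 1/3 + 2/3 + 1/2 = 23/3; mean = 23/3 ÷ 17 = 23/51 = 0.450980… → 0.451.

0.451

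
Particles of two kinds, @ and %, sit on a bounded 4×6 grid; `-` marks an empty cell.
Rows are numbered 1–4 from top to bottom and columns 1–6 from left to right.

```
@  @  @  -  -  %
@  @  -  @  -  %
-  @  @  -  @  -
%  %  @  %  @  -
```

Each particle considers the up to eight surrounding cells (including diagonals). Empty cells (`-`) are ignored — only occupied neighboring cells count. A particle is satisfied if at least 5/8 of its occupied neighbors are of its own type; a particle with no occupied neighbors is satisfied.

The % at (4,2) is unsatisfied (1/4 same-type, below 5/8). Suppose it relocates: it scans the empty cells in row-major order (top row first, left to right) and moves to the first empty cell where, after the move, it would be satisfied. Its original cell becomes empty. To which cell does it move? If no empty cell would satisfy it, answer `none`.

Vacating (4,2). Empty cells in order:
  (1,4): 0/2 same-type → still unsatisfied.
  (1,5): 2/3 same-type → satisfied — stop here.

(1,5)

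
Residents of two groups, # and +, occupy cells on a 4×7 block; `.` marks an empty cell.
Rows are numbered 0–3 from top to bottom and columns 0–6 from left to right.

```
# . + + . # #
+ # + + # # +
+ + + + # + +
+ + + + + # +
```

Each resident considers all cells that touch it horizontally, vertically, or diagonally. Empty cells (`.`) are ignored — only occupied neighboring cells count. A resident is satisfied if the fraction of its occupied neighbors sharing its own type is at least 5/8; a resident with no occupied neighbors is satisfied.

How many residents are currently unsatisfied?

11

(0,0)# 1/2 unhappy
(0,2)+ 3/4 ok
(0,3)+ 3/4 ok
(0,5)# 3/4 ok
(0,6)# 2/3 ok
(1,0)+ 2/4 unhappy
(1,1)# 1/7 unhappy
(1,2)+ 6/7 ok
(1,3)+ 5/7 ok
(1,4)# 3/7 unhappy
(1,5)# 4/7 unhappy
(1,6)+ 2/5 unhappy
(2,0)+ 4/5 ok
(2,1)+ 7/8 ok
(2,2)+ 7/8 ok
(2,3)+ 6/8 ok
(2,4)# 3/8 unhappy
(2,5)+ 4/8 unhappy
(2,6)+ 3/5 unhappy
(3,0)+ 3/3 ok
(3,1)+ 5/5 ok
(3,2)+ 5/5 ok
(3,3)+ 4/5 ok
(3,4)+ 3/5 unhappy
(3,5)# 1/5 unhappy
(3,6)+ 2/3 ok
Unsatisfied: (0,0), (1,0), (1,1), (1,4), (1,5), (1,6), (2,4), (2,5), (2,6), (3,4), (3,5) — 11 in total.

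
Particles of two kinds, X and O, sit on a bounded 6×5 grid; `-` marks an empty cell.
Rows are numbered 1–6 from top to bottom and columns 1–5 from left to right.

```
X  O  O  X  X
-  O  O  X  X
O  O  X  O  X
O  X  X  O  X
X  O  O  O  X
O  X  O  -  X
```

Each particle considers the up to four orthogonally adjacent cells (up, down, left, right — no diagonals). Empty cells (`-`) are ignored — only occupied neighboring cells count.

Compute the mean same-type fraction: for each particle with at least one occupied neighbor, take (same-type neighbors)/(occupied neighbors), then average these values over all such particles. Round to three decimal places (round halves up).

Row 1: (1,1)X 0/1 · (1,2)O 2/3 · (1,3)O 2/3 · (1,4)X 2/3 · (1,5)X 2/2
Row 2: (2,2)O 3/3 · (2,3)O 2/4 · (2,4)X 2/4 · (2,5)X 3/3
Row 3: (3,1)O 2/2 · (3,2)O 2/4 · (3,3)X 1/4 · (3,4)O 1/4 · (3,5)X 2/3
Row 4: (4,1)O 1/3 · (4,2)X 1/4 · (4,3)X 2/4 · (4,4)O 2/4 · (4,5)X 2/3
Row 5: (5,1)X 0/3 · (5,2)O 1/4 · (5,3)O 3/4 · (5,4)O 2/3 · (5,5)X 2/3
Row 6: (6,1)O 0/2 · (6,2)X 0/3 · (6,3)O 1/2 · (6,5)X 1/1
Sum over 28 particles: 0/1 + 2/3 + 2/3 + 2/3 + 2/2 + 3/3 + 2/4 + 2/4 + 3/3 + 2/2 + 2/4 + 1/4 + 1/4 + 2/3 + 1/3 + 1/4 + 2/4 + 2/4 + 2/3 + 0/3 + 1/4 + 3/4 + 2/3 + 2/3 + 0/2 + 0/3 + 1/2 + 1/1 = 59/4; mean = 59/4 ÷ 28 = 59/112 = 0.526785… → 0.527.

0.527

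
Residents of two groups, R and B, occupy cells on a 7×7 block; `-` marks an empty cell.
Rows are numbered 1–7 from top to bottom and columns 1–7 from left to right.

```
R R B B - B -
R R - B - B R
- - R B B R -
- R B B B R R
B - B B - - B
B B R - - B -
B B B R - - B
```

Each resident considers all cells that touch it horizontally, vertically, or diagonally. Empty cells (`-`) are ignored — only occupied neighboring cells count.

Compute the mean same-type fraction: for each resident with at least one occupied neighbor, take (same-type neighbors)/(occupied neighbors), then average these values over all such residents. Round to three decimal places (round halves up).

Row 1: (1,1)R 3/3 · (1,2)R 3/4 · (1,3)B 2/4 · (1,4)B 2/2 · (1,6)B 1/2
Row 2: (2,1)R 3/3 · (2,2)R 4/5 · (2,4)B 4/5 · (2,6)B 2/4 · (2,7)R 1/3
Row 3: (3,3)R 2/6 · (3,4)B 5/6 · (3,5)B 5/7 · (3,6)R 3/6
Row 4: (4,2)R 1/4 · (4,3)B 4/6 · (4,4)B 6/7 · (4,5)B 4/6 · (4,6)R 2/5 · (4,7)R 2/3
Row 5: (5,1)B 2/3 · (5,3)B 4/6 · (5,4)B 4/5 · (5,7)B 1/3
Row 6: (6,1)B 4/4 · (6,2)B 6/7 · (6,3)R 1/6 · (6,6)B 2/2
Row 7: (7,1)B 3/3 · (7,2)B 4/5 · (7,3)B 2/4 · (7,4)R 1/2 · (7,7)B 1/1
Sum over 33 residents: 3/3 + 3/4 + 2/4 + 2/2 + 1/2 + 3/3 + 4/5 + 4/5 + 2/4 + 1/3 + 2/6 + 5/6 + 5/7 + 3/6 + 1/4 + 4/6 + 6/7 + 4/6 + 2/5 + 2/3 + 2/3 + 4/6 + 4/5 + 1/3 + 4/4 + 6/7 + 1/6 + 2/2 + 3/3 + 4/5 + 2/4 + 1/2 + 1/1 = 2348/105; mean = 2348/105 ÷ 33 = 2348/3465 = 0.677633… → 0.678.

0.678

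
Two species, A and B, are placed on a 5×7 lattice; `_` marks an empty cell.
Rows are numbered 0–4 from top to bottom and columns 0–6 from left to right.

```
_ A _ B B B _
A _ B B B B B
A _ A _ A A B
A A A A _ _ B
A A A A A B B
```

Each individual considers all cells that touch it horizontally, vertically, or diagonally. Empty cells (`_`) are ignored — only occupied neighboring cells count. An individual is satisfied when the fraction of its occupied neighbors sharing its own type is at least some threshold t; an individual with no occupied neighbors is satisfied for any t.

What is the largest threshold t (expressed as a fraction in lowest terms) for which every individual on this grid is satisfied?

1/6

(0,1)A 1/2
(0,3)B 4/4
(0,4)B 5/5
(0,5)B 4/4
(1,0)A 2/2
(1,2)B 2/4
(1,3)B 4/6
(1,4)B 5/7
(1,5)B 5/7
(1,6)B 3/4
(2,0)A 3/3
(2,2)A 3/5
(2,4)A 2/5
(2,5)A 1/6
(2,6)B 3/4
(3,0)A 4/4
(3,1)A 7/7
(3,2)A 6/6
(3,3)A 6/6
(3,6)B 3/4
(4,0)A 3/3
(4,1)A 5/5
(4,2)A 5/5
(4,3)A 4/4
(4,4)A 2/3
(4,5)B 2/3
(4,6)B 2/2
The smallest same-type fraction is 1/6 at (2,5), which reduces to 1/6. Any threshold above that leaves this individual unsatisfied.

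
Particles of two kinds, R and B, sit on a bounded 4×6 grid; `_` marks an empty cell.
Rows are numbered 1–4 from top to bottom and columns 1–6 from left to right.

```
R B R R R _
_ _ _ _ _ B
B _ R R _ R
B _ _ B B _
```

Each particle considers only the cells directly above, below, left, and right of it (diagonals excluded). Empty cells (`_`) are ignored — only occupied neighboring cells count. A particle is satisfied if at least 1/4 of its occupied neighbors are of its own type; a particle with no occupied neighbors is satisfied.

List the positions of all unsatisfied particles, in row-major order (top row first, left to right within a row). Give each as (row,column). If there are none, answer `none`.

Row 1: (1,1)R 0/1 not · (1,2)B 0/2 not · (1,3)R 1/2 satisfied · (1,4)R 2/2 satisfied · (1,5)R 1/1 satisfied
Row 2: (2,6)B 0/1 not
Row 3: (3,1)B 1/1 satisfied · (3,3)R 1/1 satisfied · (3,4)R 1/2 satisfied · (3,6)R 0/1 not
Row 4: (4,1)B 1/1 satisfied · (4,4)B 1/2 satisfied · (4,5)B 1/1 satisfied

(1,1), (1,2), (2,6), (3,6)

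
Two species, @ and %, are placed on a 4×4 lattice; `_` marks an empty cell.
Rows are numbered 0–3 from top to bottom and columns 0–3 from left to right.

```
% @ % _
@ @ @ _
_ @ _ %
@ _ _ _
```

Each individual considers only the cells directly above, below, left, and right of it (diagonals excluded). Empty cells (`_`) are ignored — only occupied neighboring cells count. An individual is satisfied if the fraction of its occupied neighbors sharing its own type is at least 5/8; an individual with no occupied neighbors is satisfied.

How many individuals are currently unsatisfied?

(0,0)% 0/2 unhappy
(0,1)@ 1/3 unhappy
(0,2)% 0/2 unhappy
(1,0)@ 1/2 unhappy
(1,1)@ 4/4 ok
(1,2)@ 1/2 unhappy
(2,1)@ 1/1 ok
(2,3)% 0/0 ok
(3,0)@ 0/0 ok
Unsatisfied: (0,0), (0,1), (0,2), (1,0), (1,2) — 5 in total.

5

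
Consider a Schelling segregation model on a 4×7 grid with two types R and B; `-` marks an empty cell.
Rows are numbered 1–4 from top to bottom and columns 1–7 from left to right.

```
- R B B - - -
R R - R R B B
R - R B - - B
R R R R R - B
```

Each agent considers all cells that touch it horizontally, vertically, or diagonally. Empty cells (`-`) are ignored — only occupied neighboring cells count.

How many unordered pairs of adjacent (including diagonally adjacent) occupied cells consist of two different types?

Scan each occupied cell's neighbors to the right and below (and the two forward diagonals) so each pair is counted once.
Row 1: R(1,2)–B(1,3)≠ R(1,2)–R(2,2)= R(1,2)–R(2,1)= B(1,3)–B(1,4)= B(1,3)–R(2,4)≠ B(1,3)–R(2,2)≠ B(1,4)–R(2,4)≠ B(1,4)–R(2,5)≠  → 5/8 unlike.
Row 2: R(2,1)–R(2,2)= R(2,1)–R(3,1)= R(2,2)–R(3,3)= R(2,2)–R(3,1)= R(2,4)–R(2,5)= R(2,4)–B(3,4)≠ R(2,4)–R(3,3)= R(2,5)–B(2,6)≠ R(2,5)–B(3,4)≠ B(2,6)–B(2,7)= B(2,6)–B(3,7)= B(2,7)–B(3,7)=  → 3/12 unlike.
Row 3: R(3,1)–R(4,1)= R(3,1)–R(4,2)= R(3,3)–B(3,4)≠ R(3,3)–R(4,3)= R(3,3)–R(4,4)= R(3,3)–R(4,2)= B(3,4)–R(4,4)≠ B(3,4)–R(4,5)≠ B(3,4)–R(4,3)≠ B(3,7)–B(4,7)=  → 4/10 unlike.
Row 4: R(4,1)–R(4,2)= R(4,2)–R(4,3)= R(4,3)–R(4,4)= R(4,4)–R(4,5)=  → 0/4 unlike.
Total adjacent occupied pairs: 34; unlike-type pairs: 12.

12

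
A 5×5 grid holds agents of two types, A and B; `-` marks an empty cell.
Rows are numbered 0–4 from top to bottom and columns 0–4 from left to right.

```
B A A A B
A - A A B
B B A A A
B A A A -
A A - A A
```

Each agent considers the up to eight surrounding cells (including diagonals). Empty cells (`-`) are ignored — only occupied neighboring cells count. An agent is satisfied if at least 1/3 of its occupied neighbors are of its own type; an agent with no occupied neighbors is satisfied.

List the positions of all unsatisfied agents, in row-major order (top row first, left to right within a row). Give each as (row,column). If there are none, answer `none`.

Row 0: (0,0)B 0/2 ✗ · (0,1)A 3/4 ✓ · (0,2)A 4/4 ✓ · (0,3)A 3/5 ✓ · (0,4)B 1/3 ✓
Row 1: (1,0)A 1/4 ✗ · (1,2)A 6/7 ✓ · (1,3)A 6/8 ✓ · (1,4)B 1/5 ✗
Row 2: (2,0)B 2/4 ✓ · (2,1)B 2/7 ✗ · (2,2)A 6/7 ✓ · (2,3)A 6/7 ✓ · (2,4)A 3/4 ✓
Row 3: (3,0)B 2/5 ✓ · (3,1)A 4/7 ✓ · (3,2)A 6/7 ✓ · (3,3)A 6/6 ✓
Row 4: (4,0)A 2/3 ✓ · (4,1)A 3/4 ✓ · (4,3)A 3/3 ✓ · (4,4)A 2/2 ✓

(0,0), (1,0), (1,4), (2,1)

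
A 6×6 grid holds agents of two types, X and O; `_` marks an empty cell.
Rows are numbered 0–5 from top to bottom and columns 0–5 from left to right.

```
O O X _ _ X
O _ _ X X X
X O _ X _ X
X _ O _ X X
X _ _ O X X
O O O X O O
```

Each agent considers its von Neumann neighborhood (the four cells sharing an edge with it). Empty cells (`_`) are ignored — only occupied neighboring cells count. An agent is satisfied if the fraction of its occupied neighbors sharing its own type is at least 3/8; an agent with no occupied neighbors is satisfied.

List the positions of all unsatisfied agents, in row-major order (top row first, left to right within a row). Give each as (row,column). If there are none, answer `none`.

(0,0)O 2/2 ✓
(0,1)O 1/2 ✓
(0,2)X 0/1 ✗
(0,5)X 1/1 ✓
(1,0)O 1/2 ✓
(1,3)X 2/2 ✓
(1,4)X 2/2 ✓
(1,5)X 3/3 ✓
(2,0)X 1/3 ✗
(2,1)O 0/1 ✗
(2,3)X 1/1 ✓
(2,5)X 2/2 ✓
(3,0)X 2/2 ✓
(3,2)O 0/0 ✓
(3,4)X 2/2 ✓
(3,5)X 3/3 ✓
(4,0)X 1/2 ✓
(4,3)O 0/2 ✗
(4,4)X 2/4 ✓
(4,5)X 2/3 ✓
(5,0)O 1/2 ✓
(5,1)O 2/2 ✓
(5,2)O 1/2 ✓
(5,3)X 0/3 ✗
(5,4)O 1/3 ✗
(5,5)O 1/2 ✓

(0,2), (2,0), (2,1), (4,3), (5,3), (5,4)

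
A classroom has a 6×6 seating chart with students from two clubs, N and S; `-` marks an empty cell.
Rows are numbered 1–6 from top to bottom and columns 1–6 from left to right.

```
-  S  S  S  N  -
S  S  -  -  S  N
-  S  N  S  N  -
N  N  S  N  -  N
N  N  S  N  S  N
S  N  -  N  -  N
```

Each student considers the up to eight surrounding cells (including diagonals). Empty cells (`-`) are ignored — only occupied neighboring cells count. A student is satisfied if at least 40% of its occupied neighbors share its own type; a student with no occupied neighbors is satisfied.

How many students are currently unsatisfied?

7

Row 1: (1,2)S 3/3 satisfied · (1,3)S 3/3 satisfied · (1,4)S 2/3 satisfied · (1,5)N 1/3 not
Row 2: (2,1)S 3/3 satisfied · (2,2)S 4/5 satisfied · (2,5)S 2/5 satisfied · (2,6)N 2/3 satisfied
Row 3: (3,2)S 3/6 satisfied · (3,3)N 2/6 not · (3,4)S 2/5 satisfied · (3,5)N 3/5 satisfied
Row 4: (4,1)N 3/4 satisfied · (4,2)N 4/7 satisfied · (4,3)S 3/8 not · (4,4)N 3/7 satisfied · (4,6)N 2/3 satisfied
Row 5: (5,1)N 4/5 satisfied · (5,2)N 4/7 satisfied · (5,3)S 1/7 not · (5,4)N 2/5 satisfied · (5,5)S 0/6 not · (5,6)N 2/3 satisfied
Row 6: (6,1)S 0/3 not · (6,2)N 2/4 satisfied · (6,4)N 1/3 not · (6,6)N 1/2 satisfied
Unsatisfied: (1,5), (3,3), (4,3), (5,3), (5,5), (6,1), (6,4) — 7 in total.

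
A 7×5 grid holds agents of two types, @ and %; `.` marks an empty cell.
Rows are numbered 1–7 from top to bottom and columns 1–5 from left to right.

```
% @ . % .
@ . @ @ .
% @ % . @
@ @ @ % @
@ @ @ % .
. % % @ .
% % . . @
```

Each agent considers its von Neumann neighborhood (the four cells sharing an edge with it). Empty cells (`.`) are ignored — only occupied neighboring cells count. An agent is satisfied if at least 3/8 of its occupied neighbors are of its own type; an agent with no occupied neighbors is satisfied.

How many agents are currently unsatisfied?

11

Row 1: (1,1)% 0/2 not · (1,2)@ 0/1 not · (1,4)% 0/1 not
Row 2: (2,1)@ 0/2 not · (2,3)@ 1/2 satisfied · (2,4)@ 1/2 satisfied
Row 3: (3,1)% 0/3 not · (3,2)@ 1/3 not · (3,3)% 0/3 not · (3,5)@ 1/1 satisfied
Row 4: (4,1)@ 2/3 satisfied · (4,2)@ 4/4 satisfied · (4,3)@ 2/4 satisfied · (4,4)% 1/3 not · (4,5)@ 1/2 satisfied
Row 5: (5,1)@ 2/2 satisfied · (5,2)@ 3/4 satisfied · (5,3)@ 2/4 satisfied · (5,4)% 1/3 not
Row 6: (6,2)% 2/3 satisfied · (6,3)% 1/3 not · (6,4)@ 0/2 not
Row 7: (7,1)% 1/1 satisfied · (7,2)% 2/2 satisfied · (7,5)@ 0/0 satisfied
Unsatisfied: (1,1), (1,2), (1,4), (2,1), (3,1), (3,2), (3,3), (4,4), (5,4), (6,3), (6,4) — 11 in total.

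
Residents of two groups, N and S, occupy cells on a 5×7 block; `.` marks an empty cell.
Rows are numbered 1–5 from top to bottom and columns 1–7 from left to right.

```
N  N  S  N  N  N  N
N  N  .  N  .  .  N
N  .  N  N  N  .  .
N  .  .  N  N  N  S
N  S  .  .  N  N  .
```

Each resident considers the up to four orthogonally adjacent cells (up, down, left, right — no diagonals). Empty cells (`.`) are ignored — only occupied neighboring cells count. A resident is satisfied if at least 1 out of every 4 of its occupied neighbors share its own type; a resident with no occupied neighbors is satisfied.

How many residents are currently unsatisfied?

Row 1: (1,1)N 2/2 ok · (1,2)N 2/3 ok · (1,3)S 0/2 unhappy · (1,4)N 2/3 ok · (1,5)N 2/2 ok · (1,6)N 2/2 ok · (1,7)N 2/2 ok
Row 2: (2,1)N 3/3 ok · (2,2)N 2/2 ok · (2,4)N 2/2 ok · (2,7)N 1/1 ok
Row 3: (3,1)N 2/2 ok · (3,3)N 1/1 ok · (3,4)N 4/4 ok · (3,5)N 2/2 ok
Row 4: (4,1)N 2/2 ok · (4,4)N 2/2 ok · (4,5)N 4/4 ok · (4,6)N 2/3 ok · (4,7)S 0/1 unhappy
Row 5: (5,1)N 1/2 ok · (5,2)S 0/1 unhappy · (5,5)N 2/2 ok · (5,6)N 2/2 ok
Unsatisfied: (1,3), (4,7), (5,2) — 3 in total.

3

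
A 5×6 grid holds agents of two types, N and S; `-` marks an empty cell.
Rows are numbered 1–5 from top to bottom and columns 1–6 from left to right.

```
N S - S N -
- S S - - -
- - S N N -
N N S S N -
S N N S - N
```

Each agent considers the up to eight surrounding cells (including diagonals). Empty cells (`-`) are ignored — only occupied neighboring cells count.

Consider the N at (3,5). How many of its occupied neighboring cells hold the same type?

Occupied neighbors of (3,5): (3,4)=N, (4,4)=S, (4,5)=N.
Same type (N): 2 of 3.

2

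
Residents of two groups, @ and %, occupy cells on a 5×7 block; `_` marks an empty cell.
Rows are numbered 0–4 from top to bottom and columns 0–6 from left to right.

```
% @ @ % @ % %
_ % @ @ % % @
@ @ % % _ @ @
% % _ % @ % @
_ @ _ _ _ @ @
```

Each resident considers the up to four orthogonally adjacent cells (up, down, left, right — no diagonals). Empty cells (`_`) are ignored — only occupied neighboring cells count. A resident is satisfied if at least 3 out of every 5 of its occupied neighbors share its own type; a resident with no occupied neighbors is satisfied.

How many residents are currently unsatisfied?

(0,0)% 0/1 ✗
(0,1)@ 1/3 ✗
(0,2)@ 2/3 ✓
(0,3)% 0/3 ✗
(0,4)@ 0/3 ✗
(0,5)% 2/3 ✓
(0,6)% 1/2 ✗
(1,1)% 0/3 ✗
(1,2)@ 2/4 ✗
(1,3)@ 1/4 ✗
(1,4)% 1/3 ✗
(1,5)% 2/4 ✗
(1,6)@ 1/3 ✗
(2,0)@ 1/2 ✗
(2,1)@ 1/4 ✗
(2,2)% 1/3 ✗
(2,3)% 2/3 ✓
(2,5)@ 1/3 ✗
(2,6)@ 3/3 ✓
(3,0)% 1/2 ✗
(3,1)% 1/3 ✗
(3,3)% 1/2 ✗
(3,4)@ 0/2 ✗
(3,5)% 0/4 ✗
(3,6)@ 2/3 ✓
(4,1)@ 0/1 ✗
(4,5)@ 1/2 ✗
(4,6)@ 2/2 ✓
Unsatisfied: (0,0), (0,1), (0,3), (0,4), (0,6), (1,1), (1,2), (1,3), (1,4), (1,5), (1,6), (2,0), (2,1), (2,2), (2,5), (3,0), (3,1), (3,3), (3,4), (3,5), (4,1), (4,5) — 22 in total.

22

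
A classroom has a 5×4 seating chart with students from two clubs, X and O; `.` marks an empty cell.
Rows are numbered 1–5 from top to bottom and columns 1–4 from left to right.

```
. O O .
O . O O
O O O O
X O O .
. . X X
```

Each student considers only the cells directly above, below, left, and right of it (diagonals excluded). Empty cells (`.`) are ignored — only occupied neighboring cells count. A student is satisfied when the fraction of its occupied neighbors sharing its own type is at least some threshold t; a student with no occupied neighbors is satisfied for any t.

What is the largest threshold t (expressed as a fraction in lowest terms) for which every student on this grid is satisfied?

0/1

(1,2)O 1/1
(1,3)O 2/2
(2,1)O 1/1
(2,3)O 3/3
(2,4)O 2/2
(3,1)O 2/3
(3,2)O 3/3
(3,3)O 4/4
(3,4)O 2/2
(4,1)X 0/2
(4,2)O 2/3
(4,3)O 2/3
(5,3)X 1/2
(5,4)X 1/1
The smallest same-type fraction is 0/2 at (4,1), which reduces to 0/1. Any threshold above that leaves this student unsatisfied.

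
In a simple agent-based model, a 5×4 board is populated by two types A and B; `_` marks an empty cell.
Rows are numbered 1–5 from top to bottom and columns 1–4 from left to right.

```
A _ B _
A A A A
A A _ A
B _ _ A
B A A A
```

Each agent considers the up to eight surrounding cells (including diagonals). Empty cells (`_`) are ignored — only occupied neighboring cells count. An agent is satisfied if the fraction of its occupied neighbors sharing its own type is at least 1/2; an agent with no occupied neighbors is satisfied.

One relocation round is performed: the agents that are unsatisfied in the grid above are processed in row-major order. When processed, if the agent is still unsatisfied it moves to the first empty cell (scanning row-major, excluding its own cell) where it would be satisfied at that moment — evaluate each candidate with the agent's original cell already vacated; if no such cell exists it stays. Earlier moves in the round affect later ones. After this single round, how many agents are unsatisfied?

Initially unsatisfied (in order): (1,3), (4,1), (5,2).
  (1,3): no empty cell satisfies it; stays.
  (4,1): no empty cell satisfies it; stays.
  (5,2) → (1,2).
Resulting grid:
A A B _
A A A A
A A _ A
B _ _ A
B _ A A
Unsatisfied now: (1,3), (4,1).

2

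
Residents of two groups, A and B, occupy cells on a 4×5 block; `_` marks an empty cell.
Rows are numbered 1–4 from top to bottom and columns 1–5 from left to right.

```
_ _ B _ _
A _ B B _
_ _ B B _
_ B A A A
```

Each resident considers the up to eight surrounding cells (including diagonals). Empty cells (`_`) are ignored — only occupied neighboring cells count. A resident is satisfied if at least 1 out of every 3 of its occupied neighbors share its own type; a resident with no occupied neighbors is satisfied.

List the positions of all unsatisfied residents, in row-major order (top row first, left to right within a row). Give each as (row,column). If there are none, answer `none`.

(4,3)

(1,3)B 2/2 ✓
(2,1)A 0/0 ✓
(2,3)B 4/4 ✓
(2,4)B 4/4 ✓
(3,3)B 4/6 ✓
(3,4)B 3/6 ✓
(4,2)B 1/2 ✓
(4,3)A 1/4 ✗
(4,4)A 2/4 ✓
(4,5)A 1/2 ✓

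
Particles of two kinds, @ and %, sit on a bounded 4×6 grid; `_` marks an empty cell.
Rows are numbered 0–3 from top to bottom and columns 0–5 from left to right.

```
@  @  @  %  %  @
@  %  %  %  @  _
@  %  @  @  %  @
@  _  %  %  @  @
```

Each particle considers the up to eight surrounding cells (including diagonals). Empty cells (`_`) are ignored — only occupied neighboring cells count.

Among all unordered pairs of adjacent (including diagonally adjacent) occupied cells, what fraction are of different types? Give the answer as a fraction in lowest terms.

16/29

Scan each occupied cell's neighbors to the right and below (and the two forward diagonals) so each pair is counted once.
Row 0: @(0,0)–@(0,1)= @(0,0)–@(1,0)= @(0,0)–%(1,1)≠ @(0,1)–@(0,2)= @(0,1)–%(1,1)≠ @(0,1)–%(1,2)≠ @(0,1)–@(1,0)= @(0,2)–%(0,3)≠ @(0,2)–%(1,2)≠ @(0,2)–%(1,3)≠ @(0,2)–%(1,1)≠ %(0,3)–%(0,4)= %(0,3)–%(1,3)= %(0,3)–@(1,4)≠ %(0,3)–%(1,2)= %(0,4)–@(0,5)≠ %(0,4)–@(1,4)≠ %(0,4)–%(1,3)= @(0,5)–@(1,4)=  → 10/19 unlike.
Row 1: @(1,0)–%(1,1)≠ @(1,0)–@(2,0)= @(1,0)–%(2,1)≠ %(1,1)–%(1,2)= %(1,1)–%(2,1)= %(1,1)–@(2,2)≠ %(1,1)–@(2,0)≠ %(1,2)–%(1,3)= %(1,2)–@(2,2)≠ %(1,2)–@(2,3)≠ %(1,2)–%(2,1)= %(1,3)–@(1,4)≠ %(1,3)–@(2,3)≠ %(1,3)–%(2,4)= %(1,3)–@(2,2)≠ @(1,4)–%(2,4)≠ @(1,4)–@(2,5)= @(1,4)–@(2,3)=  → 10/18 unlike.
Row 2: @(2,0)–%(2,1)≠ @(2,0)–@(3,0)= %(2,1)–@(2,2)≠ %(2,1)–%(3,2)= %(2,1)–@(3,0)≠ @(2,2)–@(2,3)= @(2,2)–%(3,2)≠ @(2,2)–%(3,3)≠ @(2,3)–%(2,4)≠ @(2,3)–%(3,3)≠ @(2,3)–@(3,4)= @(2,3)–%(3,2)≠ %(2,4)–@(2,5)≠ %(2,4)–@(3,4)≠ %(2,4)–@(3,5)≠ %(2,4)–%(3,3)= @(2,5)–@(3,5)= @(2,5)–@(3,4)=  → 11/18 unlike.
Row 3: %(3,2)–%(3,3)= %(3,3)–@(3,4)≠ @(3,4)–@(3,5)=  → 1/3 unlike.
Total adjacent occupied pairs: 58; unlike-type pairs: 32.
32/58 reduces to 16/29.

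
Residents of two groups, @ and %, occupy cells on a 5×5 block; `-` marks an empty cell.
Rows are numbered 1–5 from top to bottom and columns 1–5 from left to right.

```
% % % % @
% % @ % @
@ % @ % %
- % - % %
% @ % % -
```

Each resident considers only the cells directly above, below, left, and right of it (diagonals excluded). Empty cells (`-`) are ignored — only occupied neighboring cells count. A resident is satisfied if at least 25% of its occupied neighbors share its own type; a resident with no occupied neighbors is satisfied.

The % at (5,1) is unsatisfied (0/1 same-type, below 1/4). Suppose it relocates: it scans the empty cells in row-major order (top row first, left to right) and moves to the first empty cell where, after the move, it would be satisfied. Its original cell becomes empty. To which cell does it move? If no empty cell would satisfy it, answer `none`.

(4,1)

Vacating (5,1). Empty cells in order:
  (4,1): 1/2 same-type → satisfied — stop here.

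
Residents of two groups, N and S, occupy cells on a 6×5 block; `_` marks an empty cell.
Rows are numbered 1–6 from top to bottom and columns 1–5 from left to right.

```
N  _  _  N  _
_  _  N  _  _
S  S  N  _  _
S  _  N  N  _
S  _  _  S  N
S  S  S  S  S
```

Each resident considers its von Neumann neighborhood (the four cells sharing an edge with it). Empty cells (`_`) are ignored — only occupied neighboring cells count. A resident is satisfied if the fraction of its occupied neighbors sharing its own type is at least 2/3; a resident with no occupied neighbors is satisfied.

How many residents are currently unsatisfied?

5

Row 1: (1,1)N 0/0 ✓ · (1,4)N 0/0 ✓
Row 2: (2,3)N 1/1 ✓
Row 3: (3,1)S 2/2 ✓ · (3,2)S 1/2 ✗ · (3,3)N 2/3 ✓
Row 4: (4,1)S 2/2 ✓ · (4,3)N 2/2 ✓ · (4,4)N 1/2 ✗
Row 5: (5,1)S 2/2 ✓ · (5,4)S 1/3 ✗ · (5,5)N 0/2 ✗
Row 6: (6,1)S 2/2 ✓ · (6,2)S 2/2 ✓ · (6,3)S 2/2 ✓ · (6,4)S 3/3 ✓ · (6,5)S 1/2 ✗
Unsatisfied: (3,2), (4,4), (5,4), (5,5), (6,5) — 5 in total.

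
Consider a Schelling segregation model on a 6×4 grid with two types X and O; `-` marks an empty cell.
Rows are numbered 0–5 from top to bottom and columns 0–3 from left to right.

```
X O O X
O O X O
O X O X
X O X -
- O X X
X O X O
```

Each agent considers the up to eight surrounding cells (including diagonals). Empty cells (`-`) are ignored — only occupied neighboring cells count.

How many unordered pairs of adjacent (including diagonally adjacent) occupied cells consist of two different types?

33

Scan each occupied cell's neighbors to the right and below (and the two forward diagonals) so each pair is counted once.
Row 0: X(0,0)–O(0,1)≠ X(0,0)–O(1,0)≠ X(0,0)–O(1,1)≠ O(0,1)–O(0,2)= O(0,1)–O(1,1)= O(0,1)–X(1,2)≠ O(0,1)–O(1,0)= O(0,2)–X(0,3)≠ O(0,2)–X(1,2)≠ O(0,2)–O(1,3)= O(0,2)–O(1,1)= X(0,3)–O(1,3)≠ X(0,3)–X(1,2)=  → 7/13 unlike.
Row 1: O(1,0)–O(1,1)= O(1,0)–O(2,0)= O(1,0)–X(2,1)≠ O(1,1)–X(1,2)≠ O(1,1)–X(2,1)≠ O(1,1)–O(2,2)= O(1,1)–O(2,0)= X(1,2)–O(1,3)≠ X(1,2)–O(2,2)≠ X(1,2)–X(2,3)= X(1,2)–X(2,1)= O(1,3)–X(2,3)≠ O(1,3)–O(2,2)=  → 6/13 unlike.
Row 2: O(2,0)–X(2,1)≠ O(2,0)–X(3,0)≠ O(2,0)–O(3,1)= X(2,1)–O(2,2)≠ X(2,1)–O(3,1)≠ X(2,1)–X(3,2)= X(2,1)–X(3,0)= O(2,2)–X(2,3)≠ O(2,2)–X(3,2)≠ O(2,2)–O(3,1)= X(2,3)–X(3,2)=  → 6/11 unlike.
Row 3: X(3,0)–O(3,1)≠ X(3,0)–O(4,1)≠ O(3,1)–X(3,2)≠ O(3,1)–O(4,1)= O(3,1)–X(4,2)≠ X(3,2)–X(4,2)= X(3,2)–X(4,3)= X(3,2)–O(4,1)≠  → 5/8 unlike.
Row 4: O(4,1)–X(4,2)≠ O(4,1)–O(5,1)= O(4,1)–X(5,2)≠ O(4,1)–X(5,0)≠ X(4,2)–X(4,3)= X(4,2)–X(5,2)= X(4,2)–O(5,3)≠ X(4,2)–O(5,1)≠ X(4,3)–O(5,3)≠ X(4,3)–X(5,2)=  → 6/10 unlike.
Row 5: X(5,0)–O(5,1)≠ O(5,1)–X(5,2)≠ X(5,2)–O(5,3)≠  → 3/3 unlike.
Total adjacent occupied pairs: 58; unlike-type pairs: 33.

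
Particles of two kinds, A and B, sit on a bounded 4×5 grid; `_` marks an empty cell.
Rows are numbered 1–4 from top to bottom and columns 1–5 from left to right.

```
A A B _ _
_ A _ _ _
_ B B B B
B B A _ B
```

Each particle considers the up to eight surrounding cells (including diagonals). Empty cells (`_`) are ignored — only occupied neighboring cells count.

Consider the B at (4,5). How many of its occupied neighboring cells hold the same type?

Occupied neighbors of (4,5): (3,4)=B, (3,5)=B.
Same type (B): 2 of 2.

2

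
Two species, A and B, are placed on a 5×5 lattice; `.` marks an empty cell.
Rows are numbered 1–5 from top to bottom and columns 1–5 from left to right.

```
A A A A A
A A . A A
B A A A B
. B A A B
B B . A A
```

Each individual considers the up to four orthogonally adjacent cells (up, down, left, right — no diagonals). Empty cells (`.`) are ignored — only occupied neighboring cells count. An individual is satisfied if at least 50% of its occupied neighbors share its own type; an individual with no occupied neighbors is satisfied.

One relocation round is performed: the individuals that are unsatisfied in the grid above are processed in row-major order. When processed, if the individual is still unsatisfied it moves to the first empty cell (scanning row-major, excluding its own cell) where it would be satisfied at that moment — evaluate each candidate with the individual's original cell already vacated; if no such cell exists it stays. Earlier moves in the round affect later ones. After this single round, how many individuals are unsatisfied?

Initially unsatisfied (in order): (3,1), (3,5), (4,2), (4,5).
  (3,1) → (4,1).
  (3,5): no empty cell satisfies it; stays.
  (4,2): now satisfied by earlier moves; stays.
  (4,5): no empty cell satisfies it; stays.
Resulting grid:
A A A A A
A A . A A
. A A A B
B B A A B
B B . A A
Unsatisfied now: (3,5), (4,5).

2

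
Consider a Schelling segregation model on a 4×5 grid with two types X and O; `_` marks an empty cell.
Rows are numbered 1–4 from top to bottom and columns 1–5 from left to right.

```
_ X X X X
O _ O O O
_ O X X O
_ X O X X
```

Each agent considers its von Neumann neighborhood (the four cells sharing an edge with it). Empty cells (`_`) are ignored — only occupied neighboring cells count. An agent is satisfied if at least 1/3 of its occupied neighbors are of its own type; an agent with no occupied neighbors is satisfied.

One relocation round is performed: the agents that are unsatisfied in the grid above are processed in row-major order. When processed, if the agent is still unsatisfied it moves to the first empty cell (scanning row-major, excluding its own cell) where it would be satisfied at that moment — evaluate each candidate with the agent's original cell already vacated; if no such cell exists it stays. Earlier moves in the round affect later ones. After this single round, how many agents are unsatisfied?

1

Initially unsatisfied (in order): (3,2), (3,3), (4,2), (4,3).
  (3,2) → (1,1).
  (3,3): now satisfied by earlier moves; stays.
  (4,2) → (2,2).
  (4,3) → (3,1).
Resulting grid:
O X X X X
O X O O O
O _ X X O
_ _ _ X X
Unsatisfied now: (2,3).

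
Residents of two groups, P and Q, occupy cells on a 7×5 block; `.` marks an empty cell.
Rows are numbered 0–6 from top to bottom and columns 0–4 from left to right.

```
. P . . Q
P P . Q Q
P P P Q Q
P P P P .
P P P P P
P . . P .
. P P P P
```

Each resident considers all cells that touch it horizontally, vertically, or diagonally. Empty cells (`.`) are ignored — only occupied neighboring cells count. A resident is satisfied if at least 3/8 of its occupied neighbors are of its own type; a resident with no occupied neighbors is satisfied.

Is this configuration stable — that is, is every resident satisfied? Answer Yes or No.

Yes

Row 0: (0,1)P 2/2 satisfied · (0,4)Q 2/2 satisfied
Row 1: (1,0)P 4/4 satisfied · (1,1)P 5/5 satisfied · (1,3)Q 4/5 satisfied · (1,4)Q 4/4 satisfied
Row 2: (2,0)P 5/5 satisfied · (2,1)P 7/7 satisfied · (2,2)P 5/7 satisfied · (2,3)Q 3/6 satisfied · (2,4)Q 3/4 satisfied
Row 3: (3,0)P 5/5 satisfied · (3,1)P 8/8 satisfied · (3,2)P 7/8 satisfied · (3,3)P 5/7 satisfied
Row 4: (4,0)P 4/4 satisfied · (4,1)P 6/6 satisfied · (4,2)P 6/6 satisfied · (4,3)P 5/5 satisfied · (4,4)P 3/3 satisfied
Row 5: (5,0)P 3/3 satisfied · (5,3)P 6/6 satisfied
Row 6: (6,1)P 2/2 satisfied · (6,2)P 3/3 satisfied · (6,3)P 3/3 satisfied · (6,4)P 2/2 satisfied
All meet the threshold, so the configuration is stable.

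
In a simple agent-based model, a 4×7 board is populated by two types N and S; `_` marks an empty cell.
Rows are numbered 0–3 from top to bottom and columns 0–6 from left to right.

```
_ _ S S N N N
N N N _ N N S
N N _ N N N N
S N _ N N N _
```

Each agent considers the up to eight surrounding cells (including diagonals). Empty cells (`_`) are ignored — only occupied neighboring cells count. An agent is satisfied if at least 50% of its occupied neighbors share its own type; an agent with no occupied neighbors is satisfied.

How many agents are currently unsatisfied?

(0,2)S 1/3 ✗
(0,3)S 1/4 ✗
(0,4)N 3/4 ✓
(0,5)N 4/5 ✓
(0,6)N 2/3 ✓
(1,0)N 3/3 ✓
(1,1)N 4/5 ✓
(1,2)N 3/5 ✓
(1,4)N 6/7 ✓
(1,5)N 7/8 ✓
(1,6)S 0/5 ✗
(2,0)N 4/5 ✓
(2,1)N 5/6 ✓
(2,3)N 5/5 ✓
(2,4)N 7/7 ✓
(2,5)N 6/7 ✓
(2,6)N 3/4 ✓
(3,0)S 0/3 ✗
(3,1)N 2/3 ✓
(3,3)N 3/3 ✓
(3,4)N 5/5 ✓
(3,5)N 4/4 ✓
Unsatisfied: (0,2), (0,3), (1,6), (3,0) — 4 in total.

4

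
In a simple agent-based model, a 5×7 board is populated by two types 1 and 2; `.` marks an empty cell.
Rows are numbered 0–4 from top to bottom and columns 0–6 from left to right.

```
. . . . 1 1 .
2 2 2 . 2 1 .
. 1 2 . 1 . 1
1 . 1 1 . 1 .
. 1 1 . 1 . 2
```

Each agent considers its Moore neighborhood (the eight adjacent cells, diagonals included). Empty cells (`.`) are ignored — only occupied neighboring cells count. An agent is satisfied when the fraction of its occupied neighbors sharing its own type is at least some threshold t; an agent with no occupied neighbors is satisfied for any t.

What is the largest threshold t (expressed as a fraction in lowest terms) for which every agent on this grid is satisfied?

Row 0: (0,4)1 2/3 · (0,5)1 2/3
Row 1: (1,0)2 1/2 · (1,1)2 3/4 · (1,2)2 2/3 · (1,4)2 0/4 · (1,5)1 4/5
Row 2: (2,1)1 2/6 · (2,2)2 2/5 · (2,4)1 3/4 · (2,6)1 2/2
Row 3: (3,0)1 2/2 · (3,2)1 4/5 · (3,3)1 4/5 · (3,5)1 3/4
Row 4: (4,1)1 3/3 · (4,2)1 3/3 · (4,4)1 2/2 · (4,6)2 0/1
The smallest same-type fraction is 0/4 at (1,4), which reduces to 0/1. Any threshold above that leaves this agent unsatisfied.

0/1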